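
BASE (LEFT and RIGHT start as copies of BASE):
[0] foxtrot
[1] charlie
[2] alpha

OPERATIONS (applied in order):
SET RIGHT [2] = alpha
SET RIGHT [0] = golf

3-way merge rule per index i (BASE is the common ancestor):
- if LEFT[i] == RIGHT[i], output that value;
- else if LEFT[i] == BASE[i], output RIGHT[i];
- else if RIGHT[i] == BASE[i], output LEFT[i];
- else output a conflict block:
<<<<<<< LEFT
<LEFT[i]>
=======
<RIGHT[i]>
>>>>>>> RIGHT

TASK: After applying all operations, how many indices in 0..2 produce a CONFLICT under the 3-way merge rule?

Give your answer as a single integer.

Final LEFT:  [foxtrot, charlie, alpha]
Final RIGHT: [golf, charlie, alpha]
i=0: L=foxtrot=BASE, R=golf -> take RIGHT -> golf
i=1: L=charlie R=charlie -> agree -> charlie
i=2: L=alpha R=alpha -> agree -> alpha
Conflict count: 0

Answer: 0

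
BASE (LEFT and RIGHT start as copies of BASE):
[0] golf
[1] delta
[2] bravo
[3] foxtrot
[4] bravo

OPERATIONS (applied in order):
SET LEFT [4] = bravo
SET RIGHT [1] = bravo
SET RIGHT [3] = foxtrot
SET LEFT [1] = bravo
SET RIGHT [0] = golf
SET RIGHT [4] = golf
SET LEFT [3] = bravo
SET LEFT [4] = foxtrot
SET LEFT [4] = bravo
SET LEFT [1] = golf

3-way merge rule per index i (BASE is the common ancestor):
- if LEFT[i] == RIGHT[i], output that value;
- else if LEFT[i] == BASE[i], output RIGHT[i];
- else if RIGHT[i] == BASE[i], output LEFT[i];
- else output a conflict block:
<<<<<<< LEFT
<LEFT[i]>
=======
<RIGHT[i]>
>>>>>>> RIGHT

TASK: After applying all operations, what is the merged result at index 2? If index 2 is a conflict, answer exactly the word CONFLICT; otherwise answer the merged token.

Answer: bravo

Derivation:
Final LEFT:  [golf, golf, bravo, bravo, bravo]
Final RIGHT: [golf, bravo, bravo, foxtrot, golf]
i=0: L=golf R=golf -> agree -> golf
i=1: BASE=delta L=golf R=bravo all differ -> CONFLICT
i=2: L=bravo R=bravo -> agree -> bravo
i=3: L=bravo, R=foxtrot=BASE -> take LEFT -> bravo
i=4: L=bravo=BASE, R=golf -> take RIGHT -> golf
Index 2 -> bravo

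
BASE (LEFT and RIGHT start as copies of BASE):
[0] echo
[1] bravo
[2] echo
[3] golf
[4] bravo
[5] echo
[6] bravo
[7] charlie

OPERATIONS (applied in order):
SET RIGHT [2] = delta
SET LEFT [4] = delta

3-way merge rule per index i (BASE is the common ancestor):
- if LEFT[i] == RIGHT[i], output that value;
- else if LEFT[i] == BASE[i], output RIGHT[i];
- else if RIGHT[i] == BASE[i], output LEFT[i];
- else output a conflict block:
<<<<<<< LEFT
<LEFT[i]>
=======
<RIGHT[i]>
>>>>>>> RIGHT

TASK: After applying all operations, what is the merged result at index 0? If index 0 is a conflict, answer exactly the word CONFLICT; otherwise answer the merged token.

Answer: echo

Derivation:
Final LEFT:  [echo, bravo, echo, golf, delta, echo, bravo, charlie]
Final RIGHT: [echo, bravo, delta, golf, bravo, echo, bravo, charlie]
i=0: L=echo R=echo -> agree -> echo
i=1: L=bravo R=bravo -> agree -> bravo
i=2: L=echo=BASE, R=delta -> take RIGHT -> delta
i=3: L=golf R=golf -> agree -> golf
i=4: L=delta, R=bravo=BASE -> take LEFT -> delta
i=5: L=echo R=echo -> agree -> echo
i=6: L=bravo R=bravo -> agree -> bravo
i=7: L=charlie R=charlie -> agree -> charlie
Index 0 -> echo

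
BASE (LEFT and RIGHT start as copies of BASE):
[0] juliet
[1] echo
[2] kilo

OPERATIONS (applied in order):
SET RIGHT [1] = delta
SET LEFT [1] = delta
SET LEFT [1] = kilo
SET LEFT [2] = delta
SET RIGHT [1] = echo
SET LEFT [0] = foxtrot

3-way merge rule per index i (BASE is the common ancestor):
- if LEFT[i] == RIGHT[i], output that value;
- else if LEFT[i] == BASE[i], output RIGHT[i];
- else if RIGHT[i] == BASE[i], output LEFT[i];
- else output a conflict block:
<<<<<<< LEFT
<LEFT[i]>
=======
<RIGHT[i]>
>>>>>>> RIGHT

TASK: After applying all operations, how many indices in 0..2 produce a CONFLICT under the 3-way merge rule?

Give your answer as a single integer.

Answer: 0

Derivation:
Final LEFT:  [foxtrot, kilo, delta]
Final RIGHT: [juliet, echo, kilo]
i=0: L=foxtrot, R=juliet=BASE -> take LEFT -> foxtrot
i=1: L=kilo, R=echo=BASE -> take LEFT -> kilo
i=2: L=delta, R=kilo=BASE -> take LEFT -> delta
Conflict count: 0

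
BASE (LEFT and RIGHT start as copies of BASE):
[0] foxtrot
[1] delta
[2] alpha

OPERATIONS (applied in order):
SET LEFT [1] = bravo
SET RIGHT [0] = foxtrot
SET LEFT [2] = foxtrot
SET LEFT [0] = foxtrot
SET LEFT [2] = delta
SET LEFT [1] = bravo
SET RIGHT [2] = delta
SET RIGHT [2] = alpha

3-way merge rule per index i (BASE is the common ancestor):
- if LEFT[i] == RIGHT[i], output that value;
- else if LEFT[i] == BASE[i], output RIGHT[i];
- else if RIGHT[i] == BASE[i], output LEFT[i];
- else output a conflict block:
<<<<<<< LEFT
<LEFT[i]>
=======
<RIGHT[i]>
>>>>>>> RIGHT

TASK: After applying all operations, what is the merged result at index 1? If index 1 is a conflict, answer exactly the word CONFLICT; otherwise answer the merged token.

Answer: bravo

Derivation:
Final LEFT:  [foxtrot, bravo, delta]
Final RIGHT: [foxtrot, delta, alpha]
i=0: L=foxtrot R=foxtrot -> agree -> foxtrot
i=1: L=bravo, R=delta=BASE -> take LEFT -> bravo
i=2: L=delta, R=alpha=BASE -> take LEFT -> delta
Index 1 -> bravo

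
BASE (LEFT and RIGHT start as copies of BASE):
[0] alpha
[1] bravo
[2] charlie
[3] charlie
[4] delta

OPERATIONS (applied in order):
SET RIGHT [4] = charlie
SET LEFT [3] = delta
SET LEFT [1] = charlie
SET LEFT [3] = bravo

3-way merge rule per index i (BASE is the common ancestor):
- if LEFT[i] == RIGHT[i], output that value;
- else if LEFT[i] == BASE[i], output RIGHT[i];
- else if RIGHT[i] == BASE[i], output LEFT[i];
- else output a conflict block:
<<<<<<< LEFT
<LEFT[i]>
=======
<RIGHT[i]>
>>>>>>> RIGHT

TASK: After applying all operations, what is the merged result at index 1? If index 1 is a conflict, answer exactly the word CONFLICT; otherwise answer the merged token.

Final LEFT:  [alpha, charlie, charlie, bravo, delta]
Final RIGHT: [alpha, bravo, charlie, charlie, charlie]
i=0: L=alpha R=alpha -> agree -> alpha
i=1: L=charlie, R=bravo=BASE -> take LEFT -> charlie
i=2: L=charlie R=charlie -> agree -> charlie
i=3: L=bravo, R=charlie=BASE -> take LEFT -> bravo
i=4: L=delta=BASE, R=charlie -> take RIGHT -> charlie
Index 1 -> charlie

Answer: charlie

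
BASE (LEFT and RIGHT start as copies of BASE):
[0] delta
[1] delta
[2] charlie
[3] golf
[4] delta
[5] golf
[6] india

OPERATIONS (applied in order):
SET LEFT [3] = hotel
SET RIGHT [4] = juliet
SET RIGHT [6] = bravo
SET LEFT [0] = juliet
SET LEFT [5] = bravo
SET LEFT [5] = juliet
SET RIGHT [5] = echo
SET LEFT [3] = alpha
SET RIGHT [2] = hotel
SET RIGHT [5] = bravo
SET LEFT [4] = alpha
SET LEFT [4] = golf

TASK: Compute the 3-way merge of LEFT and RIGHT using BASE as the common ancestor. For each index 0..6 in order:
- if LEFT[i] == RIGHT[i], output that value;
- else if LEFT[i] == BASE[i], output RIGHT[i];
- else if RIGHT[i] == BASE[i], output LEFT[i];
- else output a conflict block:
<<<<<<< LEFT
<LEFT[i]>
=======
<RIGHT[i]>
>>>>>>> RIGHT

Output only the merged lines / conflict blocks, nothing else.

Final LEFT:  [juliet, delta, charlie, alpha, golf, juliet, india]
Final RIGHT: [delta, delta, hotel, golf, juliet, bravo, bravo]
i=0: L=juliet, R=delta=BASE -> take LEFT -> juliet
i=1: L=delta R=delta -> agree -> delta
i=2: L=charlie=BASE, R=hotel -> take RIGHT -> hotel
i=3: L=alpha, R=golf=BASE -> take LEFT -> alpha
i=4: BASE=delta L=golf R=juliet all differ -> CONFLICT
i=5: BASE=golf L=juliet R=bravo all differ -> CONFLICT
i=6: L=india=BASE, R=bravo -> take RIGHT -> bravo

Answer: juliet
delta
hotel
alpha
<<<<<<< LEFT
golf
=======
juliet
>>>>>>> RIGHT
<<<<<<< LEFT
juliet
=======
bravo
>>>>>>> RIGHT
bravo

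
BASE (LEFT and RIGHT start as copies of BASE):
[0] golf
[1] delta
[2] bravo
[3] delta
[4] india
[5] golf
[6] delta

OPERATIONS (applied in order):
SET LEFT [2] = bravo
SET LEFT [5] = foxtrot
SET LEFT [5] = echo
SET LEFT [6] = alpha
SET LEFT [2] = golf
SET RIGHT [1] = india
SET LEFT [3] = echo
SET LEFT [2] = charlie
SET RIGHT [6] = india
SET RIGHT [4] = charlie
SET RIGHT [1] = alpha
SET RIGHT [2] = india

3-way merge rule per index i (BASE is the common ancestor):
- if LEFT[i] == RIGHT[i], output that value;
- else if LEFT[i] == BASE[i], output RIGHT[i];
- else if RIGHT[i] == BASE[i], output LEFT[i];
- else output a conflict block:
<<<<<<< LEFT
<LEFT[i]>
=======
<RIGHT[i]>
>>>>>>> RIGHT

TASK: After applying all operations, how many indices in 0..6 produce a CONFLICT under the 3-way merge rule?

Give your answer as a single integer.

Final LEFT:  [golf, delta, charlie, echo, india, echo, alpha]
Final RIGHT: [golf, alpha, india, delta, charlie, golf, india]
i=0: L=golf R=golf -> agree -> golf
i=1: L=delta=BASE, R=alpha -> take RIGHT -> alpha
i=2: BASE=bravo L=charlie R=india all differ -> CONFLICT
i=3: L=echo, R=delta=BASE -> take LEFT -> echo
i=4: L=india=BASE, R=charlie -> take RIGHT -> charlie
i=5: L=echo, R=golf=BASE -> take LEFT -> echo
i=6: BASE=delta L=alpha R=india all differ -> CONFLICT
Conflict count: 2

Answer: 2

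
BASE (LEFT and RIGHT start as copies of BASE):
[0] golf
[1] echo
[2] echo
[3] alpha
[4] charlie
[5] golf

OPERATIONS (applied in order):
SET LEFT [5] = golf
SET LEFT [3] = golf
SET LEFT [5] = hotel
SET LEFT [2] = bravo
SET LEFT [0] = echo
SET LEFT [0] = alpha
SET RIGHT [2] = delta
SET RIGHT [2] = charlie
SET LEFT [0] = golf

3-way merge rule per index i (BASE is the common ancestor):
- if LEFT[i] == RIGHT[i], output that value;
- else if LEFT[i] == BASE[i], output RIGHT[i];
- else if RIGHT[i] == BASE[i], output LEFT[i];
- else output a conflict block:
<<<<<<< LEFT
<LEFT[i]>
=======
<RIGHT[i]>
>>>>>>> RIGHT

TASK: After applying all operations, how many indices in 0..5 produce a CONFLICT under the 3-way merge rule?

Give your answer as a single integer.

Final LEFT:  [golf, echo, bravo, golf, charlie, hotel]
Final RIGHT: [golf, echo, charlie, alpha, charlie, golf]
i=0: L=golf R=golf -> agree -> golf
i=1: L=echo R=echo -> agree -> echo
i=2: BASE=echo L=bravo R=charlie all differ -> CONFLICT
i=3: L=golf, R=alpha=BASE -> take LEFT -> golf
i=4: L=charlie R=charlie -> agree -> charlie
i=5: L=hotel, R=golf=BASE -> take LEFT -> hotel
Conflict count: 1

Answer: 1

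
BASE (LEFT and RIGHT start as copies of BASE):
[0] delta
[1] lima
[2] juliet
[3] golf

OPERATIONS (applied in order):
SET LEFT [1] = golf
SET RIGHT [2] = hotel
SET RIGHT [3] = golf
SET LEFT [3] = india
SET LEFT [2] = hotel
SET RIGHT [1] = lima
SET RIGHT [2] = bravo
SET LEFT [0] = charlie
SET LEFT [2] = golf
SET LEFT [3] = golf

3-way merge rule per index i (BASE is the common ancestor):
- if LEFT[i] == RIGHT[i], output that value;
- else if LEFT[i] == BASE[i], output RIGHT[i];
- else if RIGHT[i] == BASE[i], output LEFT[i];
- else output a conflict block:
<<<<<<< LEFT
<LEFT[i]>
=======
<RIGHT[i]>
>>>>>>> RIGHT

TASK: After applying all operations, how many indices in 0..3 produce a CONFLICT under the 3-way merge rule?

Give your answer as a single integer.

Final LEFT:  [charlie, golf, golf, golf]
Final RIGHT: [delta, lima, bravo, golf]
i=0: L=charlie, R=delta=BASE -> take LEFT -> charlie
i=1: L=golf, R=lima=BASE -> take LEFT -> golf
i=2: BASE=juliet L=golf R=bravo all differ -> CONFLICT
i=3: L=golf R=golf -> agree -> golf
Conflict count: 1

Answer: 1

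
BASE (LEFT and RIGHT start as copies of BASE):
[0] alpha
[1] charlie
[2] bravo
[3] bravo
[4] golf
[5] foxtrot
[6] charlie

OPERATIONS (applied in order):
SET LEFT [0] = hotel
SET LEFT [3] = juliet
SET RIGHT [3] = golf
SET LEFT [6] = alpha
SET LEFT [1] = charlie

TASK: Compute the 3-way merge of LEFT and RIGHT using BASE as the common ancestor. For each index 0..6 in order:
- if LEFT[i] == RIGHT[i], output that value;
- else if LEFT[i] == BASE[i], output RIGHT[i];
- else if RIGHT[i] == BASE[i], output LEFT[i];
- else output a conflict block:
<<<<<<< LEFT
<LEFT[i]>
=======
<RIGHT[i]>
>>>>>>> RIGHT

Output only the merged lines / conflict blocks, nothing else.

Answer: hotel
charlie
bravo
<<<<<<< LEFT
juliet
=======
golf
>>>>>>> RIGHT
golf
foxtrot
alpha

Derivation:
Final LEFT:  [hotel, charlie, bravo, juliet, golf, foxtrot, alpha]
Final RIGHT: [alpha, charlie, bravo, golf, golf, foxtrot, charlie]
i=0: L=hotel, R=alpha=BASE -> take LEFT -> hotel
i=1: L=charlie R=charlie -> agree -> charlie
i=2: L=bravo R=bravo -> agree -> bravo
i=3: BASE=bravo L=juliet R=golf all differ -> CONFLICT
i=4: L=golf R=golf -> agree -> golf
i=5: L=foxtrot R=foxtrot -> agree -> foxtrot
i=6: L=alpha, R=charlie=BASE -> take LEFT -> alpha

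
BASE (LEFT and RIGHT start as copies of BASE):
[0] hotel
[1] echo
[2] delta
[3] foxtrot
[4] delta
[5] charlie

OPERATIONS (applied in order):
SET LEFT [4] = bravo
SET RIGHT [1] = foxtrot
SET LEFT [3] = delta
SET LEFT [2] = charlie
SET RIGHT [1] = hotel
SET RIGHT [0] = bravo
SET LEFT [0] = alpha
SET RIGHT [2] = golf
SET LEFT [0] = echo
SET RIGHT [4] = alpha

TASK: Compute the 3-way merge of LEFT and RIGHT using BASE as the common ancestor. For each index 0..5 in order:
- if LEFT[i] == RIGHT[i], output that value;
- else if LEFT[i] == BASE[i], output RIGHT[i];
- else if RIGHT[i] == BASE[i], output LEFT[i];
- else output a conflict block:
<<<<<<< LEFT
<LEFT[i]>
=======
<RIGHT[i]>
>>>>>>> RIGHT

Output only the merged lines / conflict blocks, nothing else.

Answer: <<<<<<< LEFT
echo
=======
bravo
>>>>>>> RIGHT
hotel
<<<<<<< LEFT
charlie
=======
golf
>>>>>>> RIGHT
delta
<<<<<<< LEFT
bravo
=======
alpha
>>>>>>> RIGHT
charlie

Derivation:
Final LEFT:  [echo, echo, charlie, delta, bravo, charlie]
Final RIGHT: [bravo, hotel, golf, foxtrot, alpha, charlie]
i=0: BASE=hotel L=echo R=bravo all differ -> CONFLICT
i=1: L=echo=BASE, R=hotel -> take RIGHT -> hotel
i=2: BASE=delta L=charlie R=golf all differ -> CONFLICT
i=3: L=delta, R=foxtrot=BASE -> take LEFT -> delta
i=4: BASE=delta L=bravo R=alpha all differ -> CONFLICT
i=5: L=charlie R=charlie -> agree -> charlie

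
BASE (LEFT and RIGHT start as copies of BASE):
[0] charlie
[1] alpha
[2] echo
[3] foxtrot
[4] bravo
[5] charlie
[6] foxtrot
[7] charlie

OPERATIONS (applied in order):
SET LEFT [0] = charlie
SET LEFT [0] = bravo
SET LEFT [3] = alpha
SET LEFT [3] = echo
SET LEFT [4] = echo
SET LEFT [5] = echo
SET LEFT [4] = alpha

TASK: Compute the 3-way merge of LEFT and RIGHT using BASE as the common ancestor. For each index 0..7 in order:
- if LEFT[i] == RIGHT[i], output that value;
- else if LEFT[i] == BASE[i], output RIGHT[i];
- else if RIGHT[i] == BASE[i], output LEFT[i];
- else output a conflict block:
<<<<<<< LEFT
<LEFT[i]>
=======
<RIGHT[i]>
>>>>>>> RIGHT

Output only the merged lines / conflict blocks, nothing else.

Final LEFT:  [bravo, alpha, echo, echo, alpha, echo, foxtrot, charlie]
Final RIGHT: [charlie, alpha, echo, foxtrot, bravo, charlie, foxtrot, charlie]
i=0: L=bravo, R=charlie=BASE -> take LEFT -> bravo
i=1: L=alpha R=alpha -> agree -> alpha
i=2: L=echo R=echo -> agree -> echo
i=3: L=echo, R=foxtrot=BASE -> take LEFT -> echo
i=4: L=alpha, R=bravo=BASE -> take LEFT -> alpha
i=5: L=echo, R=charlie=BASE -> take LEFT -> echo
i=6: L=foxtrot R=foxtrot -> agree -> foxtrot
i=7: L=charlie R=charlie -> agree -> charlie

Answer: bravo
alpha
echo
echo
alpha
echo
foxtrot
charlie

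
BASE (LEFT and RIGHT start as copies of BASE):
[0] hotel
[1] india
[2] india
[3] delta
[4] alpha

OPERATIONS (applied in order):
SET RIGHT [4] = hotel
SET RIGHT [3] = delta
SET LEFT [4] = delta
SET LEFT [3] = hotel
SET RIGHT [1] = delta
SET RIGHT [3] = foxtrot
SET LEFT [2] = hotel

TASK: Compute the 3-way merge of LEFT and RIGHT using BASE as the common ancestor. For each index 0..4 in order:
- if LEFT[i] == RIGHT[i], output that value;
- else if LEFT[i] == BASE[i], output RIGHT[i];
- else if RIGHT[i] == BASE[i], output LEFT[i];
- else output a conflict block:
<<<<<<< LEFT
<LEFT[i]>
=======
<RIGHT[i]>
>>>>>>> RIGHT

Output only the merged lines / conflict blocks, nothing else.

Answer: hotel
delta
hotel
<<<<<<< LEFT
hotel
=======
foxtrot
>>>>>>> RIGHT
<<<<<<< LEFT
delta
=======
hotel
>>>>>>> RIGHT

Derivation:
Final LEFT:  [hotel, india, hotel, hotel, delta]
Final RIGHT: [hotel, delta, india, foxtrot, hotel]
i=0: L=hotel R=hotel -> agree -> hotel
i=1: L=india=BASE, R=delta -> take RIGHT -> delta
i=2: L=hotel, R=india=BASE -> take LEFT -> hotel
i=3: BASE=delta L=hotel R=foxtrot all differ -> CONFLICT
i=4: BASE=alpha L=delta R=hotel all differ -> CONFLICT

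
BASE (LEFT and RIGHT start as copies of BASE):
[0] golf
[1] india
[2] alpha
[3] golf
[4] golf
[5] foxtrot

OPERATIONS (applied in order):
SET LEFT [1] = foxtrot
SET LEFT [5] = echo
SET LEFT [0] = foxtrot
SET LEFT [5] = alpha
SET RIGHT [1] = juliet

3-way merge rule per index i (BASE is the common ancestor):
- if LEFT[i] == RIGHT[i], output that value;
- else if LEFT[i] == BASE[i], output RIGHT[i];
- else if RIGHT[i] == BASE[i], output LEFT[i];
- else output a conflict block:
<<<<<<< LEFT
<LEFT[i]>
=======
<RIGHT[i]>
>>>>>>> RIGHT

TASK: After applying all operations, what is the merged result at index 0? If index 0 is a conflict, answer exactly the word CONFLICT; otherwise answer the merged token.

Final LEFT:  [foxtrot, foxtrot, alpha, golf, golf, alpha]
Final RIGHT: [golf, juliet, alpha, golf, golf, foxtrot]
i=0: L=foxtrot, R=golf=BASE -> take LEFT -> foxtrot
i=1: BASE=india L=foxtrot R=juliet all differ -> CONFLICT
i=2: L=alpha R=alpha -> agree -> alpha
i=3: L=golf R=golf -> agree -> golf
i=4: L=golf R=golf -> agree -> golf
i=5: L=alpha, R=foxtrot=BASE -> take LEFT -> alpha
Index 0 -> foxtrot

Answer: foxtrot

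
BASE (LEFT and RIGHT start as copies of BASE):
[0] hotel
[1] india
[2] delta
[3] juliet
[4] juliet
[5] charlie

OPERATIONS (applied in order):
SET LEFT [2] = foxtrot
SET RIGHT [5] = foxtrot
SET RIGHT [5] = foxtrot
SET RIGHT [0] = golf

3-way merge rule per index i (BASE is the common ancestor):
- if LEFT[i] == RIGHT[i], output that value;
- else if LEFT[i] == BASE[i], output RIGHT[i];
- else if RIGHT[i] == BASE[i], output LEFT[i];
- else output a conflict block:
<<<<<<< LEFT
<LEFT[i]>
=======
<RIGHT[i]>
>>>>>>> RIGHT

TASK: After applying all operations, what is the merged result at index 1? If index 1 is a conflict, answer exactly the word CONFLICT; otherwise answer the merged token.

Answer: india

Derivation:
Final LEFT:  [hotel, india, foxtrot, juliet, juliet, charlie]
Final RIGHT: [golf, india, delta, juliet, juliet, foxtrot]
i=0: L=hotel=BASE, R=golf -> take RIGHT -> golf
i=1: L=india R=india -> agree -> india
i=2: L=foxtrot, R=delta=BASE -> take LEFT -> foxtrot
i=3: L=juliet R=juliet -> agree -> juliet
i=4: L=juliet R=juliet -> agree -> juliet
i=5: L=charlie=BASE, R=foxtrot -> take RIGHT -> foxtrot
Index 1 -> india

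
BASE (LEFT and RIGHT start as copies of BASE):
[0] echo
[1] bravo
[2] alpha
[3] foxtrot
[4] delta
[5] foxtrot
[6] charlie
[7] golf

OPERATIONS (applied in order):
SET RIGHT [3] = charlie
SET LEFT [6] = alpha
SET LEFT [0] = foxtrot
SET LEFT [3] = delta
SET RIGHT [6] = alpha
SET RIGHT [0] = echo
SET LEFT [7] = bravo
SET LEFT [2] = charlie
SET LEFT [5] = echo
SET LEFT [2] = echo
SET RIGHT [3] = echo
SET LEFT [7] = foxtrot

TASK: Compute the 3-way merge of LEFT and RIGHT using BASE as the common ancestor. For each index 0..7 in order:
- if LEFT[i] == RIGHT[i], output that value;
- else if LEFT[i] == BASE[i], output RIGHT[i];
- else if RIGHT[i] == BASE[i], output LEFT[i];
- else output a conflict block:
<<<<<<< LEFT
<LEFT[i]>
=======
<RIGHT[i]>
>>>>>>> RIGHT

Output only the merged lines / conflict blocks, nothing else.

Answer: foxtrot
bravo
echo
<<<<<<< LEFT
delta
=======
echo
>>>>>>> RIGHT
delta
echo
alpha
foxtrot

Derivation:
Final LEFT:  [foxtrot, bravo, echo, delta, delta, echo, alpha, foxtrot]
Final RIGHT: [echo, bravo, alpha, echo, delta, foxtrot, alpha, golf]
i=0: L=foxtrot, R=echo=BASE -> take LEFT -> foxtrot
i=1: L=bravo R=bravo -> agree -> bravo
i=2: L=echo, R=alpha=BASE -> take LEFT -> echo
i=3: BASE=foxtrot L=delta R=echo all differ -> CONFLICT
i=4: L=delta R=delta -> agree -> delta
i=5: L=echo, R=foxtrot=BASE -> take LEFT -> echo
i=6: L=alpha R=alpha -> agree -> alpha
i=7: L=foxtrot, R=golf=BASE -> take LEFT -> foxtrot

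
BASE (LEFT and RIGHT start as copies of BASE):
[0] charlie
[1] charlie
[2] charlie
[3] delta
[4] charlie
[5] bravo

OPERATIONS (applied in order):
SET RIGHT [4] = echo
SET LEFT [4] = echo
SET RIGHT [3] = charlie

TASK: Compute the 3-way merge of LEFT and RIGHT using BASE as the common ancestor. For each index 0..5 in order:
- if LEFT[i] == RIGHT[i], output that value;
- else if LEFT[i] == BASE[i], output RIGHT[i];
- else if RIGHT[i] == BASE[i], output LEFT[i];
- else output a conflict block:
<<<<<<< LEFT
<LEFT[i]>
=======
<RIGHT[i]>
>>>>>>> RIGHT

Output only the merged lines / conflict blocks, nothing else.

Answer: charlie
charlie
charlie
charlie
echo
bravo

Derivation:
Final LEFT:  [charlie, charlie, charlie, delta, echo, bravo]
Final RIGHT: [charlie, charlie, charlie, charlie, echo, bravo]
i=0: L=charlie R=charlie -> agree -> charlie
i=1: L=charlie R=charlie -> agree -> charlie
i=2: L=charlie R=charlie -> agree -> charlie
i=3: L=delta=BASE, R=charlie -> take RIGHT -> charlie
i=4: L=echo R=echo -> agree -> echo
i=5: L=bravo R=bravo -> agree -> bravo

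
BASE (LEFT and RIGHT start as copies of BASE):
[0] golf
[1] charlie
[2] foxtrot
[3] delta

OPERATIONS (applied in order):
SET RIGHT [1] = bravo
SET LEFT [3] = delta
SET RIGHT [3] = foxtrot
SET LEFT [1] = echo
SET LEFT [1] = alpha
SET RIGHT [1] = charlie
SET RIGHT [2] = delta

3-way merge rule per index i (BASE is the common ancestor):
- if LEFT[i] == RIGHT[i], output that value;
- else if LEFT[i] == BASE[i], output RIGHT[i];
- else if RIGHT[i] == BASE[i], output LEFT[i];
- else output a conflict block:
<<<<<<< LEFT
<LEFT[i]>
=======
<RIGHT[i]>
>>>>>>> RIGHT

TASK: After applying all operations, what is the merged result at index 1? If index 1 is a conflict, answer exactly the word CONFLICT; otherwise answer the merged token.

Answer: alpha

Derivation:
Final LEFT:  [golf, alpha, foxtrot, delta]
Final RIGHT: [golf, charlie, delta, foxtrot]
i=0: L=golf R=golf -> agree -> golf
i=1: L=alpha, R=charlie=BASE -> take LEFT -> alpha
i=2: L=foxtrot=BASE, R=delta -> take RIGHT -> delta
i=3: L=delta=BASE, R=foxtrot -> take RIGHT -> foxtrot
Index 1 -> alpha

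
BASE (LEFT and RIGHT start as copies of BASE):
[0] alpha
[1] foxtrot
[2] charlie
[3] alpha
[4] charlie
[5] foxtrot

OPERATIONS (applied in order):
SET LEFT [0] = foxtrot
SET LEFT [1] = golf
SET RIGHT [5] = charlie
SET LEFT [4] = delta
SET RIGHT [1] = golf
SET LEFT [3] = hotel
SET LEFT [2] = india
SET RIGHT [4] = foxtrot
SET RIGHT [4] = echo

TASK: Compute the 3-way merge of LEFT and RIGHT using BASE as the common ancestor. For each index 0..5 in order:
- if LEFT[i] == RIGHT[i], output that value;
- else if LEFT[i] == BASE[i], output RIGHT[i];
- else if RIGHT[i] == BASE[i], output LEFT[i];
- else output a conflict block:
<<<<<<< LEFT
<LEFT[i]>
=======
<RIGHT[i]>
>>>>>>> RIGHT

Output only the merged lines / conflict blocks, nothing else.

Final LEFT:  [foxtrot, golf, india, hotel, delta, foxtrot]
Final RIGHT: [alpha, golf, charlie, alpha, echo, charlie]
i=0: L=foxtrot, R=alpha=BASE -> take LEFT -> foxtrot
i=1: L=golf R=golf -> agree -> golf
i=2: L=india, R=charlie=BASE -> take LEFT -> india
i=3: L=hotel, R=alpha=BASE -> take LEFT -> hotel
i=4: BASE=charlie L=delta R=echo all differ -> CONFLICT
i=5: L=foxtrot=BASE, R=charlie -> take RIGHT -> charlie

Answer: foxtrot
golf
india
hotel
<<<<<<< LEFT
delta
=======
echo
>>>>>>> RIGHT
charlie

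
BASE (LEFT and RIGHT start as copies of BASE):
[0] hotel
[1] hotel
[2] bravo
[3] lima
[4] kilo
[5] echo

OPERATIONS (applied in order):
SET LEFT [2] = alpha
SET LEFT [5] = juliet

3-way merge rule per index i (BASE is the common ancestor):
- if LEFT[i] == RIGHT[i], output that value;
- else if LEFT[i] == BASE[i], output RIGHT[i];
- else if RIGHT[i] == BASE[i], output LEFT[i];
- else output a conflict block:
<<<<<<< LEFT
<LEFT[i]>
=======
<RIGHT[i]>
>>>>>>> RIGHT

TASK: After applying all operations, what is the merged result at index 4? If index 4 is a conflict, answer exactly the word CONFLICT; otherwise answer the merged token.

Final LEFT:  [hotel, hotel, alpha, lima, kilo, juliet]
Final RIGHT: [hotel, hotel, bravo, lima, kilo, echo]
i=0: L=hotel R=hotel -> agree -> hotel
i=1: L=hotel R=hotel -> agree -> hotel
i=2: L=alpha, R=bravo=BASE -> take LEFT -> alpha
i=3: L=lima R=lima -> agree -> lima
i=4: L=kilo R=kilo -> agree -> kilo
i=5: L=juliet, R=echo=BASE -> take LEFT -> juliet
Index 4 -> kilo

Answer: kilo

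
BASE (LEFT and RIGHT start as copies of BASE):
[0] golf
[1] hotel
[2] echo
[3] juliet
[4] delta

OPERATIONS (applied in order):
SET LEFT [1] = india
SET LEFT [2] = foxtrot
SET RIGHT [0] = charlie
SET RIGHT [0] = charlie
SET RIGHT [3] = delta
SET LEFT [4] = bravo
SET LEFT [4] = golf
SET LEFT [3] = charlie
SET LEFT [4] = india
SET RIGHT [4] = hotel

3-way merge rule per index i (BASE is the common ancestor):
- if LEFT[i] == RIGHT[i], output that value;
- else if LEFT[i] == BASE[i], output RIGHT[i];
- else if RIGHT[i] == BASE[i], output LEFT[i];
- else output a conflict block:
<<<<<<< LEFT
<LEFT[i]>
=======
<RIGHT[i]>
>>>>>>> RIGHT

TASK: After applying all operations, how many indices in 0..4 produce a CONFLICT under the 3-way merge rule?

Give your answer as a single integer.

Answer: 2

Derivation:
Final LEFT:  [golf, india, foxtrot, charlie, india]
Final RIGHT: [charlie, hotel, echo, delta, hotel]
i=0: L=golf=BASE, R=charlie -> take RIGHT -> charlie
i=1: L=india, R=hotel=BASE -> take LEFT -> india
i=2: L=foxtrot, R=echo=BASE -> take LEFT -> foxtrot
i=3: BASE=juliet L=charlie R=delta all differ -> CONFLICT
i=4: BASE=delta L=india R=hotel all differ -> CONFLICT
Conflict count: 2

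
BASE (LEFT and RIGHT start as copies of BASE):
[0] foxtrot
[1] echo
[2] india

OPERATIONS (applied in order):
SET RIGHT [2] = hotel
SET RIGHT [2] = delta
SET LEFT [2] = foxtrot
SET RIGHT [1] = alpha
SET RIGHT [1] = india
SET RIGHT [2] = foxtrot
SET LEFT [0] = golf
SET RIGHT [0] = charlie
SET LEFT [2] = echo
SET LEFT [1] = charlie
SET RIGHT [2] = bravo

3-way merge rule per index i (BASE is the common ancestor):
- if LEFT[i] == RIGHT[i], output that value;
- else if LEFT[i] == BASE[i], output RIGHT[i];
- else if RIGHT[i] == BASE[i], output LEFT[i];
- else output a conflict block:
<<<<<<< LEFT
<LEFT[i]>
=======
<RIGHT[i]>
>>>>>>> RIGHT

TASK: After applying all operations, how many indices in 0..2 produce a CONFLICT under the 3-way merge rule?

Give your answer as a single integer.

Final LEFT:  [golf, charlie, echo]
Final RIGHT: [charlie, india, bravo]
i=0: BASE=foxtrot L=golf R=charlie all differ -> CONFLICT
i=1: BASE=echo L=charlie R=india all differ -> CONFLICT
i=2: BASE=india L=echo R=bravo all differ -> CONFLICT
Conflict count: 3

Answer: 3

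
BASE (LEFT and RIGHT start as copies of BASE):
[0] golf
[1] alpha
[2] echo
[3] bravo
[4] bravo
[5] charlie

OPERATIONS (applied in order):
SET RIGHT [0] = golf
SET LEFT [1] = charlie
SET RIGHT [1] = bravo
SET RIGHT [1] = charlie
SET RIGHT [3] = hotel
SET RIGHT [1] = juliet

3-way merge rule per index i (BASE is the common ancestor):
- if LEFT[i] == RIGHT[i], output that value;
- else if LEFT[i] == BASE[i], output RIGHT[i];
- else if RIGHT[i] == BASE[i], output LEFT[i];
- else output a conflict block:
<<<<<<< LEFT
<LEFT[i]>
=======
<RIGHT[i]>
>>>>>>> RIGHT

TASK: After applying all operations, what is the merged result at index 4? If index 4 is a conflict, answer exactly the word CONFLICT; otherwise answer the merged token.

Answer: bravo

Derivation:
Final LEFT:  [golf, charlie, echo, bravo, bravo, charlie]
Final RIGHT: [golf, juliet, echo, hotel, bravo, charlie]
i=0: L=golf R=golf -> agree -> golf
i=1: BASE=alpha L=charlie R=juliet all differ -> CONFLICT
i=2: L=echo R=echo -> agree -> echo
i=3: L=bravo=BASE, R=hotel -> take RIGHT -> hotel
i=4: L=bravo R=bravo -> agree -> bravo
i=5: L=charlie R=charlie -> agree -> charlie
Index 4 -> bravo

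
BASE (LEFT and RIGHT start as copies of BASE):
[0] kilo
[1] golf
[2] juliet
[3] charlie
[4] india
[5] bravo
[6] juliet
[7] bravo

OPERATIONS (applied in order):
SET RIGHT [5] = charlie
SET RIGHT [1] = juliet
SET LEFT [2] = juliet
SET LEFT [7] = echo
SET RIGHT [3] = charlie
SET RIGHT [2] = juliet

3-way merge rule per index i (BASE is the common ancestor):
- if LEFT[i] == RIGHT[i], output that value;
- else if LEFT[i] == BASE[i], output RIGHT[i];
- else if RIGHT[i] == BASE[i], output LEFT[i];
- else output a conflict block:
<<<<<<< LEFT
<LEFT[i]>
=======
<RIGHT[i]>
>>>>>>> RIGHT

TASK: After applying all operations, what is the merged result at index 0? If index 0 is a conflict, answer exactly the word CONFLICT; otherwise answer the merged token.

Answer: kilo

Derivation:
Final LEFT:  [kilo, golf, juliet, charlie, india, bravo, juliet, echo]
Final RIGHT: [kilo, juliet, juliet, charlie, india, charlie, juliet, bravo]
i=0: L=kilo R=kilo -> agree -> kilo
i=1: L=golf=BASE, R=juliet -> take RIGHT -> juliet
i=2: L=juliet R=juliet -> agree -> juliet
i=3: L=charlie R=charlie -> agree -> charlie
i=4: L=india R=india -> agree -> india
i=5: L=bravo=BASE, R=charlie -> take RIGHT -> charlie
i=6: L=juliet R=juliet -> agree -> juliet
i=7: L=echo, R=bravo=BASE -> take LEFT -> echo
Index 0 -> kilo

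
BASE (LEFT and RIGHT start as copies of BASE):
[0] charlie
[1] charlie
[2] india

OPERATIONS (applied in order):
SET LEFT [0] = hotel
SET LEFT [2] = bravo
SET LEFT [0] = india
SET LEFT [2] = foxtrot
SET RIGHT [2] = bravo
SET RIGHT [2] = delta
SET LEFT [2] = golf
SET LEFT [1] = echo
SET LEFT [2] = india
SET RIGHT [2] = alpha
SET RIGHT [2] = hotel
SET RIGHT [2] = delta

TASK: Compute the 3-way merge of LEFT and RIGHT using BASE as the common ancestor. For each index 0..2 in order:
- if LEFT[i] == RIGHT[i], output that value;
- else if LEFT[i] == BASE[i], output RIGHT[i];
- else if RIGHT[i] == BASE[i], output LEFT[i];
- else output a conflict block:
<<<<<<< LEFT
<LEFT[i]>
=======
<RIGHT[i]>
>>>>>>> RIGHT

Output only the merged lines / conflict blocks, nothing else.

Final LEFT:  [india, echo, india]
Final RIGHT: [charlie, charlie, delta]
i=0: L=india, R=charlie=BASE -> take LEFT -> india
i=1: L=echo, R=charlie=BASE -> take LEFT -> echo
i=2: L=india=BASE, R=delta -> take RIGHT -> delta

Answer: india
echo
delta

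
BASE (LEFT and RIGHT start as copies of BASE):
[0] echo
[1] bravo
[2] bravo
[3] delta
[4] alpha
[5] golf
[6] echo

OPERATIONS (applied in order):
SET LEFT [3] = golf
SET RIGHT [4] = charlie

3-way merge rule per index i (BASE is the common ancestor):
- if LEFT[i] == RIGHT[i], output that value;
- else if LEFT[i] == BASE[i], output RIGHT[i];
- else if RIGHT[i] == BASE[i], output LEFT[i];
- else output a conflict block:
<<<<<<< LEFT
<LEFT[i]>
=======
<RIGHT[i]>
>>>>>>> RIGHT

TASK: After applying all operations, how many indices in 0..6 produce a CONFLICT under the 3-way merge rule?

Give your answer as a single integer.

Final LEFT:  [echo, bravo, bravo, golf, alpha, golf, echo]
Final RIGHT: [echo, bravo, bravo, delta, charlie, golf, echo]
i=0: L=echo R=echo -> agree -> echo
i=1: L=bravo R=bravo -> agree -> bravo
i=2: L=bravo R=bravo -> agree -> bravo
i=3: L=golf, R=delta=BASE -> take LEFT -> golf
i=4: L=alpha=BASE, R=charlie -> take RIGHT -> charlie
i=5: L=golf R=golf -> agree -> golf
i=6: L=echo R=echo -> agree -> echo
Conflict count: 0

Answer: 0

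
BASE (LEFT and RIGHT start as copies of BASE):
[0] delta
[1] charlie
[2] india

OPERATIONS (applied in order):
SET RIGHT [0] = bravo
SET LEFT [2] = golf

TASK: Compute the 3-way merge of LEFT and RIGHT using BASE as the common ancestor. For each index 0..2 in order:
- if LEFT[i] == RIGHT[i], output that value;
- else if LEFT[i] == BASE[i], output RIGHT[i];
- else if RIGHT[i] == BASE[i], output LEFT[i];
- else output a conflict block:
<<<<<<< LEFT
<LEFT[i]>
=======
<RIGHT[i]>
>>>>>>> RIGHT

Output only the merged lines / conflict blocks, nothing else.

Answer: bravo
charlie
golf

Derivation:
Final LEFT:  [delta, charlie, golf]
Final RIGHT: [bravo, charlie, india]
i=0: L=delta=BASE, R=bravo -> take RIGHT -> bravo
i=1: L=charlie R=charlie -> agree -> charlie
i=2: L=golf, R=india=BASE -> take LEFT -> golf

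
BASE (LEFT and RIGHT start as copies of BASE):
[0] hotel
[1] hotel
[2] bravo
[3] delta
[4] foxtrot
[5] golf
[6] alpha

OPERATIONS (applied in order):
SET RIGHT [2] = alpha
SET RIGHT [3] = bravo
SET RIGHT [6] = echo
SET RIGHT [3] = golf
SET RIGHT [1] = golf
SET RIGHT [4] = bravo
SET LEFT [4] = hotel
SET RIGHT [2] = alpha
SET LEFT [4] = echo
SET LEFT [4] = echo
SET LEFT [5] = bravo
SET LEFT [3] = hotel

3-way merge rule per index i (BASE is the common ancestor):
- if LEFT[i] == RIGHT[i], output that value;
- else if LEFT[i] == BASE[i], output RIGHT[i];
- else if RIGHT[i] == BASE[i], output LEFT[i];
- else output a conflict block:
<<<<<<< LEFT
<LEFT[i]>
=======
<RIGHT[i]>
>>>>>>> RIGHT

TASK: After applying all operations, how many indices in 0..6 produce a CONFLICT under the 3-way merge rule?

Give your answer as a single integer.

Final LEFT:  [hotel, hotel, bravo, hotel, echo, bravo, alpha]
Final RIGHT: [hotel, golf, alpha, golf, bravo, golf, echo]
i=0: L=hotel R=hotel -> agree -> hotel
i=1: L=hotel=BASE, R=golf -> take RIGHT -> golf
i=2: L=bravo=BASE, R=alpha -> take RIGHT -> alpha
i=3: BASE=delta L=hotel R=golf all differ -> CONFLICT
i=4: BASE=foxtrot L=echo R=bravo all differ -> CONFLICT
i=5: L=bravo, R=golf=BASE -> take LEFT -> bravo
i=6: L=alpha=BASE, R=echo -> take RIGHT -> echo
Conflict count: 2

Answer: 2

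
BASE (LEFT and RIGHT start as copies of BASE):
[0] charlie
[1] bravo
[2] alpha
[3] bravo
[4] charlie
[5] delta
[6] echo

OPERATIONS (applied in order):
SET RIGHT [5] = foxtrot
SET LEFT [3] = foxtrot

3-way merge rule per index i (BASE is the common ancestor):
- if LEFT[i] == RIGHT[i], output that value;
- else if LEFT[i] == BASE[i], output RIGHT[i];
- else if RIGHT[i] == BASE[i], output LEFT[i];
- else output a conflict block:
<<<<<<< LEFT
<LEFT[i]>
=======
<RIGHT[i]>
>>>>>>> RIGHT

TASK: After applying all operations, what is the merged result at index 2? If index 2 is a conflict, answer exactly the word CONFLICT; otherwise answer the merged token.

Answer: alpha

Derivation:
Final LEFT:  [charlie, bravo, alpha, foxtrot, charlie, delta, echo]
Final RIGHT: [charlie, bravo, alpha, bravo, charlie, foxtrot, echo]
i=0: L=charlie R=charlie -> agree -> charlie
i=1: L=bravo R=bravo -> agree -> bravo
i=2: L=alpha R=alpha -> agree -> alpha
i=3: L=foxtrot, R=bravo=BASE -> take LEFT -> foxtrot
i=4: L=charlie R=charlie -> agree -> charlie
i=5: L=delta=BASE, R=foxtrot -> take RIGHT -> foxtrot
i=6: L=echo R=echo -> agree -> echo
Index 2 -> alpha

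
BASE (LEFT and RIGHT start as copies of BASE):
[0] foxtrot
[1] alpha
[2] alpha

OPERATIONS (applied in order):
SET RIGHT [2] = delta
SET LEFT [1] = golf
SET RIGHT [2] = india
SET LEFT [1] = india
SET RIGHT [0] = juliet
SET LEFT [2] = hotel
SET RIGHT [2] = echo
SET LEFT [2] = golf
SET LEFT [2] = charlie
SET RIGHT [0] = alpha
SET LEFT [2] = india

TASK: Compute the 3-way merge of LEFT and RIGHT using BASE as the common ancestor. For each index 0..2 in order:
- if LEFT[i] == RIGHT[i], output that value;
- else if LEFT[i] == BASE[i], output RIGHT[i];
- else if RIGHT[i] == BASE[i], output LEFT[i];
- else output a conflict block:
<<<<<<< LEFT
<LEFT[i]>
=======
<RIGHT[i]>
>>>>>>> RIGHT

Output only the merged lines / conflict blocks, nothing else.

Answer: alpha
india
<<<<<<< LEFT
india
=======
echo
>>>>>>> RIGHT

Derivation:
Final LEFT:  [foxtrot, india, india]
Final RIGHT: [alpha, alpha, echo]
i=0: L=foxtrot=BASE, R=alpha -> take RIGHT -> alpha
i=1: L=india, R=alpha=BASE -> take LEFT -> india
i=2: BASE=alpha L=india R=echo all differ -> CONFLICT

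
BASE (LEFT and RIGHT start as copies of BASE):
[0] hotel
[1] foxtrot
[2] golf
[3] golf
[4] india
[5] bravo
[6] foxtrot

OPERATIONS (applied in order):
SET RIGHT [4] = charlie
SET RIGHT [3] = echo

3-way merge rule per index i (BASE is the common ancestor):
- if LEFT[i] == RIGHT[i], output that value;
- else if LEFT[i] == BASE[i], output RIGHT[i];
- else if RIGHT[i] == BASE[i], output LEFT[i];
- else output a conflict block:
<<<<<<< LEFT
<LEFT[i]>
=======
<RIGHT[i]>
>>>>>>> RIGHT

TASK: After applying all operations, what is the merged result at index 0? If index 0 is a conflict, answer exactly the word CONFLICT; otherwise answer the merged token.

Final LEFT:  [hotel, foxtrot, golf, golf, india, bravo, foxtrot]
Final RIGHT: [hotel, foxtrot, golf, echo, charlie, bravo, foxtrot]
i=0: L=hotel R=hotel -> agree -> hotel
i=1: L=foxtrot R=foxtrot -> agree -> foxtrot
i=2: L=golf R=golf -> agree -> golf
i=3: L=golf=BASE, R=echo -> take RIGHT -> echo
i=4: L=india=BASE, R=charlie -> take RIGHT -> charlie
i=5: L=bravo R=bravo -> agree -> bravo
i=6: L=foxtrot R=foxtrot -> agree -> foxtrot
Index 0 -> hotel

Answer: hotel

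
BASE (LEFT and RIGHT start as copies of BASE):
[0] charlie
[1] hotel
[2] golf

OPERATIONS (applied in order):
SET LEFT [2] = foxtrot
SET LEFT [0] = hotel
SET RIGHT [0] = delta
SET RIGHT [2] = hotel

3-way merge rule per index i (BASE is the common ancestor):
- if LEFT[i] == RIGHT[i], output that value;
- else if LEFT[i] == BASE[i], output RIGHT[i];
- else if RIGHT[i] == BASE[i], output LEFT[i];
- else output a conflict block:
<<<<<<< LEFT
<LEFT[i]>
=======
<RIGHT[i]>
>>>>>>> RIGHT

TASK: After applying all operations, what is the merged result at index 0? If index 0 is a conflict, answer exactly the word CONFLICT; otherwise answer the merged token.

Final LEFT:  [hotel, hotel, foxtrot]
Final RIGHT: [delta, hotel, hotel]
i=0: BASE=charlie L=hotel R=delta all differ -> CONFLICT
i=1: L=hotel R=hotel -> agree -> hotel
i=2: BASE=golf L=foxtrot R=hotel all differ -> CONFLICT
Index 0 -> CONFLICT

Answer: CONFLICT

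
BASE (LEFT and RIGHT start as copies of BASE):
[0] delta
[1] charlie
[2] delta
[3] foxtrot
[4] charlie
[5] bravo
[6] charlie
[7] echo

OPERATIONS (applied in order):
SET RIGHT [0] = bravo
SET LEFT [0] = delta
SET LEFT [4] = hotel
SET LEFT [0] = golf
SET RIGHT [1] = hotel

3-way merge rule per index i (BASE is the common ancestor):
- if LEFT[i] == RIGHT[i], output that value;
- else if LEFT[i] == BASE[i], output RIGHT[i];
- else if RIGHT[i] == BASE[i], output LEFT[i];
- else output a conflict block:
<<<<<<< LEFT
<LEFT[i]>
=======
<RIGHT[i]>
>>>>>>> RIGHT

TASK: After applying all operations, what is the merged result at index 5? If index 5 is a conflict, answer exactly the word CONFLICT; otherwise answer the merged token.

Final LEFT:  [golf, charlie, delta, foxtrot, hotel, bravo, charlie, echo]
Final RIGHT: [bravo, hotel, delta, foxtrot, charlie, bravo, charlie, echo]
i=0: BASE=delta L=golf R=bravo all differ -> CONFLICT
i=1: L=charlie=BASE, R=hotel -> take RIGHT -> hotel
i=2: L=delta R=delta -> agree -> delta
i=3: L=foxtrot R=foxtrot -> agree -> foxtrot
i=4: L=hotel, R=charlie=BASE -> take LEFT -> hotel
i=5: L=bravo R=bravo -> agree -> bravo
i=6: L=charlie R=charlie -> agree -> charlie
i=7: L=echo R=echo -> agree -> echo
Index 5 -> bravo

Answer: bravo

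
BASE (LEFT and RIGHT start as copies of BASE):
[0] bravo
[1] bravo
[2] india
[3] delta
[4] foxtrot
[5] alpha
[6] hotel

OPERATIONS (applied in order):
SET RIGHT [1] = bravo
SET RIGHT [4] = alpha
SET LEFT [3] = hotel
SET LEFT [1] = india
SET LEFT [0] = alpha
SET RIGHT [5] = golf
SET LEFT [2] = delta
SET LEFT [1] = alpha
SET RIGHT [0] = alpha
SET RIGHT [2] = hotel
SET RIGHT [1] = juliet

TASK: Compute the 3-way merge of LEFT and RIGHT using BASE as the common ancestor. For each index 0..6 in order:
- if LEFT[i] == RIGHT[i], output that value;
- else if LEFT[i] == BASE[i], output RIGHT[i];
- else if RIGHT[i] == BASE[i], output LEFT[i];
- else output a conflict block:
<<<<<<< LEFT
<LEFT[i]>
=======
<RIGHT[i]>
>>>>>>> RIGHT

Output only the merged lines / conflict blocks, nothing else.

Answer: alpha
<<<<<<< LEFT
alpha
=======
juliet
>>>>>>> RIGHT
<<<<<<< LEFT
delta
=======
hotel
>>>>>>> RIGHT
hotel
alpha
golf
hotel

Derivation:
Final LEFT:  [alpha, alpha, delta, hotel, foxtrot, alpha, hotel]
Final RIGHT: [alpha, juliet, hotel, delta, alpha, golf, hotel]
i=0: L=alpha R=alpha -> agree -> alpha
i=1: BASE=bravo L=alpha R=juliet all differ -> CONFLICT
i=2: BASE=india L=delta R=hotel all differ -> CONFLICT
i=3: L=hotel, R=delta=BASE -> take LEFT -> hotel
i=4: L=foxtrot=BASE, R=alpha -> take RIGHT -> alpha
i=5: L=alpha=BASE, R=golf -> take RIGHT -> golf
i=6: L=hotel R=hotel -> agree -> hotel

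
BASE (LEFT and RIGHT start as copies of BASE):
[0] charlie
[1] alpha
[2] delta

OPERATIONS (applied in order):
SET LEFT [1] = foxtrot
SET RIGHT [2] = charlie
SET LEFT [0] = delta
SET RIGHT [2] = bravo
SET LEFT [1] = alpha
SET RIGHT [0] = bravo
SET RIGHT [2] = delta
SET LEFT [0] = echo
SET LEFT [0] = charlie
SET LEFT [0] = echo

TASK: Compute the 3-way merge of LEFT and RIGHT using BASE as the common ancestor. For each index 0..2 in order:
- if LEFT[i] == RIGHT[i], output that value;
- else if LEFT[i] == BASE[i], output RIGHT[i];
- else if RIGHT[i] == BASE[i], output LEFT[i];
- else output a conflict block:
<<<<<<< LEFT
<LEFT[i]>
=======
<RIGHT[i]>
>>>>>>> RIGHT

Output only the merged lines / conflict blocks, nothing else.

Final LEFT:  [echo, alpha, delta]
Final RIGHT: [bravo, alpha, delta]
i=0: BASE=charlie L=echo R=bravo all differ -> CONFLICT
i=1: L=alpha R=alpha -> agree -> alpha
i=2: L=delta R=delta -> agree -> delta

Answer: <<<<<<< LEFT
echo
=======
bravo
>>>>>>> RIGHT
alpha
delta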